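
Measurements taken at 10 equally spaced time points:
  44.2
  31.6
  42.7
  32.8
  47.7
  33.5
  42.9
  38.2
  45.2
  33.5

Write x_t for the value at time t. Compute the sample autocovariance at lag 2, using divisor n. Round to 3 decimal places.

19.734

Mean x̄ = (44.2 + 31.6 + 42.7 + 32.8 + 47.7 + 33.5 + 42.9 + 38.2 + 45.2 + 33.5)/10 = 39.2300
Σ_{t=1}^{8}(x_t−x̄)(x_{t+2}−x̄) = 197.3402
γ_2 = 197.3402 / 10 = 19.734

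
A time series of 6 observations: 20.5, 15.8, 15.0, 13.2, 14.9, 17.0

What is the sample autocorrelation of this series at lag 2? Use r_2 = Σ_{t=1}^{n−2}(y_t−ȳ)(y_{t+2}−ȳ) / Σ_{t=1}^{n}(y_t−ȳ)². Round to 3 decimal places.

Mean ȳ = (20.5 + 15.8 + 15.0 + 13.2 + 14.9 + 17.0)/6 = 16.0667
Σ(y_t−ȳ)(y_{t+2}−ȳ) = (-4.7289) + (0.7644) + (1.2444) + (-2.6756) = -5.3956
Denominator Σ(y_t−ȳ)² = 31.3133
r_2 = -5.3956 / 31.3133 = -0.172

-0.172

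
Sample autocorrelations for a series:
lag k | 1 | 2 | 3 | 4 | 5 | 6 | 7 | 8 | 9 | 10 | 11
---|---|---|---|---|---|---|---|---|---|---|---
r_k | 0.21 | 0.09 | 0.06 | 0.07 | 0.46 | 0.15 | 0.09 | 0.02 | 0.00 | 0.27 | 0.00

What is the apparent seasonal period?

5

The largest autocorrelation is r_5 = 0.46, with a weaker echo at lag 10 (0.27); the remaining lags stay at or below 0.21. The elevated value at lag 1 (0.21), dropping to 0.09 at lag 2, reflects decaying short-term dependence rather than seasonality.
The dominant spike at lag 5 indicates a seasonal period of 5.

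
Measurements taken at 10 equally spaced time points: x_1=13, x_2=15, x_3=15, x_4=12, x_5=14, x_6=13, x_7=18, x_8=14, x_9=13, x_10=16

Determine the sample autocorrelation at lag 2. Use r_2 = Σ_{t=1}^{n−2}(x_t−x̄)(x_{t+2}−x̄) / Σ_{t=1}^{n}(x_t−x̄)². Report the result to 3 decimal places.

-0.206

Mean x̄ = (13 + 15 + 15 + 12 + 14 + 13 + 18 + 14 + 13 + 16)/10 = 14.3000
Numerator Σ_{t=1}^{8}(x_t−x̄)(x_{t+2}−x̄) = -5.7800
Denominator Σ(x_t−x̄)² = 28.1000
r_2 = -5.7800 / 28.1000 = -0.206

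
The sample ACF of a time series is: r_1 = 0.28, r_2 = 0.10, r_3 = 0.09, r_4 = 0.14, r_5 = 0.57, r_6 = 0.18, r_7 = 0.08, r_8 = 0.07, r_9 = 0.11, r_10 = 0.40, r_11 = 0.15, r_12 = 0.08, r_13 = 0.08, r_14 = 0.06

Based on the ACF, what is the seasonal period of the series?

5

The largest autocorrelation is r_5 = 0.57, with a weaker echo at lag 10 (0.40); the remaining lags stay at or below 0.28. The elevated value at lag 1 (0.28), dropping to 0.10 at lag 2, reflects decaying short-term dependence rather than seasonality.
The dominant spike at lag 5 indicates a seasonal period of 5.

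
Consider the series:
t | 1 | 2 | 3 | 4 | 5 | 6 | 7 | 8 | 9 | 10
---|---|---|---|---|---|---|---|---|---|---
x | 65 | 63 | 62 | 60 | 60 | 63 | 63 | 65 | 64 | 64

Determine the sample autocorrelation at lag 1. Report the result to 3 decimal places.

Mean x̄ = (65 + 63 + 62 + 60 + 60 + 63 + 63 + 65 + 64 + 64)/10 = 62.9000
Numerator Σ_{t=1}^{9}(x_t−x̄)(x_{t+1}−x̄) = 14.5900
Denominator Σ(x_t−x̄)² = 28.9000
r_1 = 14.5900 / 28.9000 = 0.505

0.505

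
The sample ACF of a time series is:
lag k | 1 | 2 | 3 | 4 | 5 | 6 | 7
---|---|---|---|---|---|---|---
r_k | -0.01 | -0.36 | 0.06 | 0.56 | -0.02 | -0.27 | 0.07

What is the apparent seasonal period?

4

The largest autocorrelation is r_4 = 0.56; the remaining lags stay at or below 0.07.
The dominant spike at lag 4 indicates a seasonal period of 4.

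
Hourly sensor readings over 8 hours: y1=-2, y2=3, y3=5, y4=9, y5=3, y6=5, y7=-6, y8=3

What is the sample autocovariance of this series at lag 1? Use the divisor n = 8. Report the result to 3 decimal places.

-0.719

Mean ȳ = (-2 + 3 + 5 + 9 + 3 + 5 − 6 + 3)/8 = 2.5000
Deviations: -4.5000, 0.5000, 2.5000, 6.5000, 0.5000, 2.5000, -8.5000, 0.5000
Σ_{t=1}^{7}(y_t−ȳ)(y_{t+1}−ȳ) = -5.7500
γ_1 = -5.7500 / 8 = -0.719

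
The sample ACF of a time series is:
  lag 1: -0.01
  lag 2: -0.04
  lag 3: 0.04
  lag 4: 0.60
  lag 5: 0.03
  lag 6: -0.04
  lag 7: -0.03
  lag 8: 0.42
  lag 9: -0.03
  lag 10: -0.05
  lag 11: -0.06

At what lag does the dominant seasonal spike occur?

The largest autocorrelation is r_4 = 0.60, with a weaker echo at lag 8 (0.42); the remaining lags stay at or below 0.04.
The dominant spike at lag 4 indicates a seasonal period of 4.

4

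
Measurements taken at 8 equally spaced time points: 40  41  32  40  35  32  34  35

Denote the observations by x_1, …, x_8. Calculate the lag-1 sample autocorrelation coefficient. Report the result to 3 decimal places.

Mean x̄ = (40 + 41 + 32 + 40 + 35 + 32 + 34 + 35)/8 = 36.1250
Deviations from mean: 3.8750, 4.8750, -4.1250, 3.8750, -1.1250, -4.1250, -2.1250, -1.1250
Numerator Σ_{t=1}^{7}(x_t−x̄)(x_{t+1}−x̄) = -5.7656
Denominator Σ(x_t−x̄)² = 94.8750
r_1 = -5.7656 / 94.8750 = -0.061

-0.061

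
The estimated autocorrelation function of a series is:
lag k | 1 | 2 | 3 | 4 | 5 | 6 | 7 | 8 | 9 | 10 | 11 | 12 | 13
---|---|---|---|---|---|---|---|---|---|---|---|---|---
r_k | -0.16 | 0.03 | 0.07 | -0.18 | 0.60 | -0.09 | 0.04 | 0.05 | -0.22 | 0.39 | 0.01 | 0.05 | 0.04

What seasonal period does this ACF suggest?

The largest autocorrelation is r_5 = 0.60, with a weaker echo at lag 10 (0.39); the remaining lags stay at or below 0.07.
The dominant spike at lag 5 indicates a seasonal period of 5.

5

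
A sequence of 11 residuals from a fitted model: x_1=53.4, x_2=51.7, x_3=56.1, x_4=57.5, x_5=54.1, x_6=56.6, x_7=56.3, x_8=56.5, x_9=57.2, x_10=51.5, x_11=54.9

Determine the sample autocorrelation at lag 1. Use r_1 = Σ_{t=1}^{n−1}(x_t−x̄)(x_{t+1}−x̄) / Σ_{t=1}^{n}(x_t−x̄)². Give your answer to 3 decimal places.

0.011

Mean x̄ = (53.4 + 51.7 + 56.1 + 57.5 + 54.1 + 56.6 + 56.3 + 56.5 + 57.2 + 51.5 + 54.9)/11 = 55.0727
Numerator Σ_{t=1}^{10}(x_t−x̄)(x_{t+1}−x̄) = 0.5029
Denominator Σ(x_t−x̄)² = 45.2618
r_1 = 0.5029 / 45.2618 = 0.011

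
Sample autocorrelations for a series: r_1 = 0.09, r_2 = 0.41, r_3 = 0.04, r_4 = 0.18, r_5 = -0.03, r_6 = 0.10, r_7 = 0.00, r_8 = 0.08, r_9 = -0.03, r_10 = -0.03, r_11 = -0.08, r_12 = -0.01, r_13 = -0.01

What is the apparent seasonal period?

The largest autocorrelation is r_2 = 0.41, with a weaker echo at lag 4 (0.18); the remaining lags stay at or below 0.10.
The dominant spike at lag 2 indicates a seasonal period of 2.

2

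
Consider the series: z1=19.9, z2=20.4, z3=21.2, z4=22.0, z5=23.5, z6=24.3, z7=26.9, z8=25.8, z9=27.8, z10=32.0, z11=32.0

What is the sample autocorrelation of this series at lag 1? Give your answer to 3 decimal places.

Mean z̄ = (19.9 + 20.4 + 21.2 + 22.0 + 23.5 + 24.3 + 26.9 + 25.8 + 27.8 + 32.0 + 32.0)/11 = 25.0727
Numerator Σ_{t=1}^{10}(z_t−z̄)(z_{t+1}−z̄) = 128.9947
Denominator Σ(z_t−z̄)² = 183.3818
r_1 = 128.9947 / 183.3818 = 0.703

0.703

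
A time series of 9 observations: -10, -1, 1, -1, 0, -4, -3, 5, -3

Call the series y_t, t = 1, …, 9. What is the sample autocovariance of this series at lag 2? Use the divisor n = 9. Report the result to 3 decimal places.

-3.863

Mean ȳ = (-10 − 1 + 1 − 1 + 0 − 4 − 3 + 5 − 3)/9 = -1.7778
Σ_{t=1}^{7}(y_t−ȳ)(y_{t+2}−ȳ) = -34.7654
γ_2 = -34.7654 / 9 = -3.863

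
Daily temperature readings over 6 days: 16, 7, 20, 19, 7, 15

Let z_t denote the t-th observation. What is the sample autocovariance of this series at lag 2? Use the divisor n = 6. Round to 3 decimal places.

Mean z̄ = (16 + 7 + 20 + 19 + 7 + 15)/6 = 14.0000
Σ_{t=1}^{4}(z_t−z̄)(z_{t+2}−z̄) = -60.0000
γ_2 = -60.0000 / 6 = -10.000

-10.000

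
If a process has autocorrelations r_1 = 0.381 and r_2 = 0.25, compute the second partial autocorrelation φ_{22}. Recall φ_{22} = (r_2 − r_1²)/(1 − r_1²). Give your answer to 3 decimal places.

φ_{22} = (r_2 − r_1²) / (1 − r_1²)
r_1² = (0.381)² = 0.145161
Numerator = 0.25 − 0.1452 = 0.1048; denominator = 1 − 0.1452 = 0.8548
φ_{22} = 0.1048 / 0.8548 = 0.123

0.123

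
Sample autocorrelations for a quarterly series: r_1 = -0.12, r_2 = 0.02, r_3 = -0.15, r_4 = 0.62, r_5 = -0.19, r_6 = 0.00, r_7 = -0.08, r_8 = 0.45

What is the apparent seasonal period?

The largest autocorrelation is r_4 = 0.62, with a weaker echo at lag 8 (0.45); the remaining lags stay at or below 0.02.
The dominant spike at lag 4 indicates a seasonal period of 4.

4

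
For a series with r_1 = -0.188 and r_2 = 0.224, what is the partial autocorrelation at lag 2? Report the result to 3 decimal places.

0.196

φ_{22} = (r_2 − r_1²) / (1 − r_1²)
r_1² = (-0.188)² = 0.035344
Numerator = 0.224 − 0.0353 = 0.1887; denominator = 1 − 0.0353 = 0.9647
φ_{22} = 0.1887 / 0.9647 = 0.196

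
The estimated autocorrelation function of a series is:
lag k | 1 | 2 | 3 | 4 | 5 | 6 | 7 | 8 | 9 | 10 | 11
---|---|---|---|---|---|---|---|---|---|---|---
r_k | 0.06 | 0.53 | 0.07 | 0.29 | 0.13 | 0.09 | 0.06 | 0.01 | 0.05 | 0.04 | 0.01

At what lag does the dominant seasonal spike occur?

2

The largest autocorrelation is r_2 = 0.53, with a weaker echo at lag 4 (0.29); the remaining lags stay at or below 0.13.
The dominant spike at lag 2 indicates a seasonal period of 2.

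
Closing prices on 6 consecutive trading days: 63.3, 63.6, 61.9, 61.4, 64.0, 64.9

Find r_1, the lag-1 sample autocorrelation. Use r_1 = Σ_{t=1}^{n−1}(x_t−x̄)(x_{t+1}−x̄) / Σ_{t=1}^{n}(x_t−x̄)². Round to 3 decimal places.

Mean x̄ = (63.3 + 63.6 + 61.9 + 61.4 + 64.0 + 64.9)/6 = 63.1833
Deviations from mean: 0.1167, 0.4167, -1.2833, -1.7833, 0.8167, 1.7167
Σ(x_t−x̄)(x_{t+1}−x̄) = (0.0486) + (-0.5347) + (2.2886) + (-1.4564) + (1.4019) = 1.7481
Denominator Σ(x_t−x̄)² = 8.6283
r_1 = 1.7481 / 8.6283 = 0.203

0.203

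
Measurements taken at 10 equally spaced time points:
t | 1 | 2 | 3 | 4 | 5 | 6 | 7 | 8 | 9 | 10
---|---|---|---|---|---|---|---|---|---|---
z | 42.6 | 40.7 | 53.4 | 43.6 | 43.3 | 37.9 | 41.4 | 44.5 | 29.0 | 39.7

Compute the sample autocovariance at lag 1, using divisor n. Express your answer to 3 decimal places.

Mean z̄ = (42.6 + 40.7 + 53.4 + 43.6 + 43.3 + 37.9 + 41.4 + 44.5 + 29.0 + 39.7)/10 = 41.6100
Σ_{t=1}^{9}(z_t−z̄)(z_{t+1}−z̄) = -3.2601
γ_1 = -3.2601 / 10 = -0.326

-0.326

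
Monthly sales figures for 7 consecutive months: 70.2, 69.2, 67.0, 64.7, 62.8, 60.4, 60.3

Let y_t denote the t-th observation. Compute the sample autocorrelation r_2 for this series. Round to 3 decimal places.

0.170

Mean ȳ = (70.2 + 69.2 + 67.0 + 64.7 + 62.8 + 60.4 + 60.3)/7 = 64.9429
Deviations from mean: 5.2571, 4.2571, 2.0571, -0.2429, -2.1429, -4.5429, -4.6429
Numerator Σ_{t=1}^{5}(y_t−ȳ)(y_{t+2}−ȳ) = 16.4249
Denominator Σ(y_t−ȳ)² = 96.8371
r_2 = 16.4249 / 96.8371 = 0.170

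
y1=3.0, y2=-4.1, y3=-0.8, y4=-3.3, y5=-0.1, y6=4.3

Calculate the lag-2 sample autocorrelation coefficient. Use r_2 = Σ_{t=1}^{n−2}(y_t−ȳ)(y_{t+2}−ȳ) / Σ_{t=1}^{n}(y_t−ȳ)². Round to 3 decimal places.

-0.067

Mean ȳ = (3.0 − 4.1 − 0.8 − 3.3 − 0.1 + 4.3)/6 = -0.1667
Deviations from mean: 3.1667, -3.9333, -0.6333, -3.1333, 0.0667, 4.4667
Σ(y_t−ȳ)(y_{t+2}−ȳ) = (-2.0056) + (12.3244) + (-0.0422) + (-13.9956) = -3.7189
Denominator Σ(y_t−ȳ)² = 55.6733
r_2 = -3.7189 / 55.6733 = -0.067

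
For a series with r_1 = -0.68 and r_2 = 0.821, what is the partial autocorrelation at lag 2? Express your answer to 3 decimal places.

0.667

φ_{22} = (r_2 − r_1²) / (1 − r_1²)
r_1² = (-0.68)² = 0.4624
Numerator = 0.821 − 0.4624 = 0.3586; denominator = 1 − 0.4624 = 0.5376
φ_{22} = 0.3586 / 0.5376 = 0.667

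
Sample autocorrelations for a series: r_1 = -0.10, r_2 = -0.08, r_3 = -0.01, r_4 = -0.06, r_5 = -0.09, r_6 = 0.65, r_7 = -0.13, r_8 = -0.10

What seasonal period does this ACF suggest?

The largest autocorrelation is r_6 = 0.65; the remaining lags stay at or below -0.01.
The dominant spike at lag 6 indicates a seasonal period of 6.

6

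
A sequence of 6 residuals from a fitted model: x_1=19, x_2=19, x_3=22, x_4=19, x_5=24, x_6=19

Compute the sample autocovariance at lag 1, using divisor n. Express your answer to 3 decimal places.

Mean x̄ = (19 + 19 + 22 + 19 + 24 + 19)/6 = 20.3333
Σ_{t=1}^{5}(x_t−x̄)(x_{t+1}−x̄) = -12.4444
γ_1 = -12.4444 / 6 = -2.074

-2.074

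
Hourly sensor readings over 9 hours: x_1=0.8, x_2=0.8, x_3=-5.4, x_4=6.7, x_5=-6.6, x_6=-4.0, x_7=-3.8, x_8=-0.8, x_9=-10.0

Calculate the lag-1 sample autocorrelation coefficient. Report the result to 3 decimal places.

-0.360

Mean x̄ = (0.8 + 0.8 − 5.4 + 6.7 − 6.6 − 4.0 − 3.8 − 0.8 − 10.0)/9 = -2.4778
Numerator Σ_{t=1}^{8}(x_t−x̄)(x_{t+1}−x̄) = -70.0383
Denominator Σ(x_t−x̄)² = 194.7156
r_1 = -70.0383 / 194.7156 = -0.360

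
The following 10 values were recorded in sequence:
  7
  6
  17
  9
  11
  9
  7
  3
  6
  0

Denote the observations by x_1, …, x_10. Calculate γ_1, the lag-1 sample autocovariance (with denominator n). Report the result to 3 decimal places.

Mean x̄ = (7 + 6 + 17 + 9 + 11 + 9 + 7 + 3 + 6 + 0)/10 = 7.5000
Σ_{t=1}^{9}(x_t−x̄)(x_{t+1}−x̄) = 30.7500
γ_1 = 30.7500 / 10 = 3.075

3.075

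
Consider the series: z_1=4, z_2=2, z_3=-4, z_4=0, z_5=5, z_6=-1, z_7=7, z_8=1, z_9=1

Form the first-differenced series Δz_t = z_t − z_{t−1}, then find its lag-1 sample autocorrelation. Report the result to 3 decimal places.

First differences Δz: -2, -6, 4, 5, -6, 8, -6, 0
Mean of differences = -0.3750
Numerator Σ(Δz_t−Δz̄)(Δz_{t+1}−Δz̄) = -118.5156
Denominator Σ(Δz_t−Δz̄)² = 215.8750
r_1(Δz) = -118.5156 / 215.8750 = -0.549

-0.549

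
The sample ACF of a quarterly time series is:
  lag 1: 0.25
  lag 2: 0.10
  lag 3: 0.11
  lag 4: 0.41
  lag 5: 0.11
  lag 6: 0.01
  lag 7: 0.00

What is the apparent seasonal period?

The largest autocorrelation is r_4 = 0.41; the remaining lags stay at or below 0.25. The elevated value at lag 1 (0.25), dropping to 0.10 at lag 2, reflects decaying short-term dependence rather than seasonality.
The dominant spike at lag 4 indicates a seasonal period of 4.

4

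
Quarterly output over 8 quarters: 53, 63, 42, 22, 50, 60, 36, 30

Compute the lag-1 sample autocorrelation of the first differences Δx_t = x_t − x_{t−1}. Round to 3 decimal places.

-0.112

First differences Δx: 10, -21, -20, 28, 10, -24, -6
Mean of differences = -3.2857
Numerator Σ(Δx_t−Δx̄)(Δx_{t+1}−Δx̄) = -265.5102
Denominator Σ(Δx_t−Δx̄)² = 2361.4286
r_1(Δx) = -265.5102 / 2361.4286 = -0.112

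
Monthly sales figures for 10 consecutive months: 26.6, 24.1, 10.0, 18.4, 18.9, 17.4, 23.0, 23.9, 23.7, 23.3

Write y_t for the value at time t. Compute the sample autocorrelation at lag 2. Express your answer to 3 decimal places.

-0.193

Mean ȳ = (26.6 + 24.1 + 10.0 + 18.4 + 18.9 + 17.4 + 23.0 + 23.9 + 23.7 + 23.3)/10 = 20.9300
Numerator Σ_{t=1}^{8}(y_t−ȳ)(y_{t+2}−ȳ) = -40.7878
Denominator Σ(y_t−ȳ)² = 211.0410
r_2 = -40.7878 / 211.0410 = -0.193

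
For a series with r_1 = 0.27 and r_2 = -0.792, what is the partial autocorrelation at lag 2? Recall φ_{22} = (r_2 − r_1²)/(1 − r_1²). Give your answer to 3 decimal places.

φ_{22} = (r_2 − r_1²) / (1 − r_1²)
r_1² = (0.27)² = 0.0729
Numerator = -0.792 − 0.0729 = -0.8649; denominator = 1 − 0.0729 = 0.9271
φ_{22} = -0.8649 / 0.9271 = -0.933

-0.933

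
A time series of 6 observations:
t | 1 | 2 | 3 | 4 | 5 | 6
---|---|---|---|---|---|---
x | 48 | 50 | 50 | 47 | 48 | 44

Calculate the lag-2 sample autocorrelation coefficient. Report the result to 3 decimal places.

0.085

Mean x̄ = (48 + 50 + 50 + 47 + 48 + 44)/6 = 47.8333
Numerator Σ_{t=1}^{4}(x_t−x̄)(x_{t+2}−x̄) = 2.1111
Denominator Σ(x_t−x̄)² = 24.8333
r_2 = 2.1111 / 24.8333 = 0.085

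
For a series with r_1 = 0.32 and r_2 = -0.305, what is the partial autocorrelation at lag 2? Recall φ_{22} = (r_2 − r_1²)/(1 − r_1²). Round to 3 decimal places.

-0.454

φ_{22} = (r_2 − r_1²) / (1 − r_1²)
r_1² = (0.32)² = 0.1024
Numerator = -0.305 − 0.1024 = -0.4074; denominator = 1 − 0.1024 = 0.8976
φ_{22} = -0.4074 / 0.8976 = -0.454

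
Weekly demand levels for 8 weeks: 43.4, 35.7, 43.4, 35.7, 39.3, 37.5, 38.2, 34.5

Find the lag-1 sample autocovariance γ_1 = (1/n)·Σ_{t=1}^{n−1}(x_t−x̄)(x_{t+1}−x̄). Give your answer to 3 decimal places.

-5.343

Mean x̄ = (43.4 + 35.7 + 43.4 + 35.7 + 39.3 + 37.5 + 38.2 + 34.5)/8 = 38.4625
Deviations: 4.9375, -2.7625, 4.9375, -2.7625, 0.8375, -0.9625, -0.2625, -3.9625
Σ_{t=1}^{7}(x_t−x̄)(x_{t+1}−x̄) = -42.7464
γ_1 = -42.7464 / 8 = -5.343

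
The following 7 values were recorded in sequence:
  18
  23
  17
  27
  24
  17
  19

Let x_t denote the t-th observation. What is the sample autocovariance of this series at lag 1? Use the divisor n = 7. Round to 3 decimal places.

-3.318

Mean x̄ = (18 + 23 + 17 + 27 + 24 + 17 + 19)/7 = 20.7143
Σ_{t=1}^{6}(x_t−x̄)(x_{t+1}−x̄) = -23.2245
γ_1 = -23.2245 / 7 = -3.318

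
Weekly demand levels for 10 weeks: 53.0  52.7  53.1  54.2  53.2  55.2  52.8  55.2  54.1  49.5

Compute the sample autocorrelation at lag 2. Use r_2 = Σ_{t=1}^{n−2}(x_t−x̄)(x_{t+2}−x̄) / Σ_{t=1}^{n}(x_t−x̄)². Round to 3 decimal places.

-0.114

Mean x̄ = (53.0 + 52.7 + 53.1 + 54.2 + 53.2 + 55.2 + 52.8 + 55.2 + 54.1 + 49.5)/10 = 53.3000
Numerator Σ_{t=1}^{8}(x_t−x̄)(x_{t+2}−x̄) = -2.7100
Denominator Σ(x_t−x̄)² = 23.8600
r_2 = -2.7100 / 23.8600 = -0.114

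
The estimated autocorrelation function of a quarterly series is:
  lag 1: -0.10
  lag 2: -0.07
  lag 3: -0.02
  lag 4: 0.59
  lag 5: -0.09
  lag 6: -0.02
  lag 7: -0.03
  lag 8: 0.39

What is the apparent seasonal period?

4

The largest autocorrelation is r_4 = 0.59, with a weaker echo at lag 8 (0.39); the remaining lags stay at or below -0.02.
The dominant spike at lag 4 indicates a seasonal period of 4.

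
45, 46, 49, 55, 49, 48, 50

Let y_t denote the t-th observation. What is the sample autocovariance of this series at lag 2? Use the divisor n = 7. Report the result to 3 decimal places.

Mean ȳ = (45 + 46 + 49 + 55 + 49 + 48 + 50)/7 = 48.8571
Σ_{t=1}^{5}(y_t−ȳ)(y_{t+2}−ȳ) = -23.1837
γ_2 = -23.1837 / 7 = -3.312

-3.312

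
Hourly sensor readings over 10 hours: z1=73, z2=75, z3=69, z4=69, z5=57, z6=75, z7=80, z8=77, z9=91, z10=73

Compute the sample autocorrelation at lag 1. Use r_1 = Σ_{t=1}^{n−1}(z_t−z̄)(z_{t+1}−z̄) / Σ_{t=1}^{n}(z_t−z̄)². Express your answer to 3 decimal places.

0.214

Mean z̄ = (73 + 75 + 69 + 69 + 57 + 75 + 80 + 77 + 91 + 73)/10 = 73.9000
Numerator Σ_{t=1}^{9}(z_t−z̄)(z_{t+1}−z̄) = 145.0900
Denominator Σ(z_t−z̄)² = 676.9000
r_1 = 145.0900 / 676.9000 = 0.214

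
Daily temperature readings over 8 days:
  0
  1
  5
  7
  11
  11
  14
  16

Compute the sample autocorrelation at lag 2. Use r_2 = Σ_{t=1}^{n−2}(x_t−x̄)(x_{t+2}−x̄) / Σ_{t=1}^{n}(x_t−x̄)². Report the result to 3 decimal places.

Mean x̄ = (0 + 1 + 5 + 7 + 11 + 11 + 14 + 16)/8 = 8.1250
Deviations from mean: -8.1250, -7.1250, -3.1250, -1.1250, 2.8750, 2.8750, 5.8750, 7.8750
Σ(x_t−x̄)(x_{t+2}−x̄) = (25.3906) + (8.0156) + (-8.9844) + (-3.2344) + (16.8906) + (22.6406) = 60.7188
Denominator Σ(x_t−x̄)² = 240.8750
r_2 = 60.7188 / 240.8750 = 0.252

0.252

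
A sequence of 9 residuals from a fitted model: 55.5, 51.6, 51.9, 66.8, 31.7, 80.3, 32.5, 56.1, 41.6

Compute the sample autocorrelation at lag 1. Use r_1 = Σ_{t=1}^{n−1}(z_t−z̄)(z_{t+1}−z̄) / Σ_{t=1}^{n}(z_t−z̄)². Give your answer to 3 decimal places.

Mean z̄ = (55.5 + 51.6 + 51.9 + 66.8 + 31.7 + 80.3 + 32.5 + 56.1 + 41.6)/9 = 52.0000
Numerator Σ_{t=1}^{8}(z_t−z̄)(z_{t+1}−z̄) = -1552.2100
Denominator Σ(z_t−z̄)² = 1949.6600
r_1 = -1552.2100 / 1949.6600 = -0.796

-0.796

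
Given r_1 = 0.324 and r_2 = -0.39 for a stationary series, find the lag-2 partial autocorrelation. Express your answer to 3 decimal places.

φ_{22} = (r_2 − r_1²) / (1 − r_1²)
r_1² = (0.324)² = 0.104976
Numerator = -0.39 − 0.1050 = -0.4950; denominator = 1 − 0.1050 = 0.8950
φ_{22} = -0.4950 / 0.8950 = -0.553

-0.553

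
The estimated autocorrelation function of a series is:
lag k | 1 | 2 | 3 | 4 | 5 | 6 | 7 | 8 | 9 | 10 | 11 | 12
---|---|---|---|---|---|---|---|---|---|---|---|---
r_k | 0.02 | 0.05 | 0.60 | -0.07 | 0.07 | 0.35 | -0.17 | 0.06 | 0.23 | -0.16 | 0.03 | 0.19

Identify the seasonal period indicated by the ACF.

3

The largest autocorrelation is r_3 = 0.60, with weaker echoes at lags 6 (0.35), 9 (0.23) and 12 (0.19); the remaining lags stay at or below 0.07.
The dominant spike at lag 3 indicates a seasonal period of 3.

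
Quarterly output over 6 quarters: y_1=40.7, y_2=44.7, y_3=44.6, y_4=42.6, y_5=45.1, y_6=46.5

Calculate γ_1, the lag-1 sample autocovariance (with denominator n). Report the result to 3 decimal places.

-0.259

Mean ȳ = (40.7 + 44.7 + 44.6 + 42.6 + 45.1 + 46.5)/6 = 44.0333
Σ_{t=1}^{5}(y_t−ȳ)(y_{t+1}−ȳ) = -1.5544
γ_1 = -1.5544 / 6 = -0.259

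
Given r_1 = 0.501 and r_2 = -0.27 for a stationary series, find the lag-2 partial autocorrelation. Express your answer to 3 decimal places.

-0.696

φ_{22} = (r_2 − r_1²) / (1 − r_1²)
r_1² = (0.501)² = 0.251001
Numerator = -0.27 − 0.2510 = -0.5210; denominator = 1 − 0.2510 = 0.7490
φ_{22} = -0.5210 / 0.7490 = -0.696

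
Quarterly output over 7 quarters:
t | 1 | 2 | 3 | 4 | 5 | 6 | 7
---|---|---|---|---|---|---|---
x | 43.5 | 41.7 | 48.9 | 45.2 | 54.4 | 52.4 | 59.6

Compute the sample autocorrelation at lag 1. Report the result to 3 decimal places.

0.304

Mean x̄ = (43.5 + 41.7 + 48.9 + 45.2 + 54.4 + 52.4 + 59.6)/7 = 49.3857
Numerator Σ_{t=1}^{6}(x_t−x̄)(x_{t+1}−x̄) = 75.9169
Denominator Σ(x_t−x̄)² = 250.0286
r_1 = 75.9169 / 250.0286 = 0.304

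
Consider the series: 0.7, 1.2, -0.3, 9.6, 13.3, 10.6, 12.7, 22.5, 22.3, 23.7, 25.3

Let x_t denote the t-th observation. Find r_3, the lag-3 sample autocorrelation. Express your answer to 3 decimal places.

Mean x̄ = (0.7 + 1.2 − 0.3 + 9.6 + 13.3 + 10.6 + 12.7 + 22.5 + 22.3 + 23.7 + 25.3)/11 = 12.8727
Numerator Σ_{t=1}^{8}(x_t−x̄)(x_{t+3}−x̄) = 165.8123
Denominator Σ(x_t−x̄)² = 927.2618
r_3 = 165.8123 / 927.2618 = 0.179

0.179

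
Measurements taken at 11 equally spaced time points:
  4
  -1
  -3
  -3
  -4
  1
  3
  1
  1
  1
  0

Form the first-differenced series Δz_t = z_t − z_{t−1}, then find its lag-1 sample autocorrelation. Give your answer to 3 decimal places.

First differences Δz: -5, -2, 0, -1, 5, 2, -2, 0, 0, -1
Mean of differences = -0.4000
Numerator Σ(Δz_t−Δz̄)(Δz_{t+1}−Δz̄) = 11.6400
Denominator Σ(Δz_t−Δz̄)² = 62.4000
r_1(Δz) = 11.6400 / 62.4000 = 0.187

0.187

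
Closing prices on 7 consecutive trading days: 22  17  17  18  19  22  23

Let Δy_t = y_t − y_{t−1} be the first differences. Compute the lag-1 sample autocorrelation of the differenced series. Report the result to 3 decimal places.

0.167

First differences Δy: -5, 0, 1, 1, 3, 1
Mean of differences = 0.1667
Numerator Σ(Δy_t−Δȳ)(Δy_{t+1}−Δȳ) = 6.1389
Denominator Σ(Δy_t−Δȳ)² = 36.8333
r_1(Δy) = 6.1389 / 36.8333 = 0.167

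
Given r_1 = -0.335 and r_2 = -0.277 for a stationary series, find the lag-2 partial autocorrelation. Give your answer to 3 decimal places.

φ_{22} = (r_2 − r_1²) / (1 − r_1²)
r_1² = (-0.335)² = 0.112225
Numerator = -0.277 − 0.1122 = -0.3892; denominator = 1 − 0.1122 = 0.8878
φ_{22} = -0.3892 / 0.8878 = -0.438

-0.438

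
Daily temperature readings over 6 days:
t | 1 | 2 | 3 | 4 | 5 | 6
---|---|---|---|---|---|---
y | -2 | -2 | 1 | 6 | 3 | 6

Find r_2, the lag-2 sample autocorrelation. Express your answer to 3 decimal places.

0.045

Mean ȳ = (-2 − 2 + 1 + 6 + 3 + 6)/6 = 2.0000
Deviations from mean: -4.0000, -4.0000, -1.0000, 4.0000, 1.0000, 4.0000
Numerator Σ_{t=1}^{4}(y_t−ȳ)(y_{t+2}−ȳ) = 3.0000
Denominator Σ(y_t−ȳ)² = 66.0000
r_2 = 3.0000 / 66.0000 = 0.045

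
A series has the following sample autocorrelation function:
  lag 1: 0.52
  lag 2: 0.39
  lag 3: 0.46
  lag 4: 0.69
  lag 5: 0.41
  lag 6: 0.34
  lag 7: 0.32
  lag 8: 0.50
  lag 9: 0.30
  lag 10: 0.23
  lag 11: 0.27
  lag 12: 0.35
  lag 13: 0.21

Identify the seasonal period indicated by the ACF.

The largest autocorrelation is r_4 = 0.69; the remaining lags stay at or below 0.52. The elevated value at lag 1 (0.52), dropping to 0.39 at lag 2, reflects decaying short-term dependence rather than seasonality.
The dominant spike at lag 4 indicates a seasonal period of 4.

4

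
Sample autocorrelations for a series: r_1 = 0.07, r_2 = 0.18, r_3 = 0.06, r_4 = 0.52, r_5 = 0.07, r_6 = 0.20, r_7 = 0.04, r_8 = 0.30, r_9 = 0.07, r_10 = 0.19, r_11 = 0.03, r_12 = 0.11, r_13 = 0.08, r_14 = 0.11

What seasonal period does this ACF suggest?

The largest autocorrelation is r_4 = 0.52, with a weaker echo at lag 8 (0.30); the remaining lags stay at or below 0.20.
The dominant spike at lag 4 indicates a seasonal period of 4.

4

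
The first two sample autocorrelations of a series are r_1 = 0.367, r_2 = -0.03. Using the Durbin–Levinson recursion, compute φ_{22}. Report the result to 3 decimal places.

φ_{22} = (r_2 − r_1²) / (1 − r_1²)
r_1² = (0.367)² = 0.134689
Numerator = -0.03 − 0.1347 = -0.1647; denominator = 1 − 0.1347 = 0.8653
φ_{22} = -0.1647 / 0.8653 = -0.190

-0.190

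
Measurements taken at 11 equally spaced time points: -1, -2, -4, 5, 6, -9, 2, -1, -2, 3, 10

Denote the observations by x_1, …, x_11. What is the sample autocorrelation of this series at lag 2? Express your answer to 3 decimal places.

Mean x̄ = (-1 − 2 − 4 + 5 + 6 − 9 + 2 − 1 − 2 + 3 + 10)/11 = 0.6364
Numerator Σ_{t=1}^{9}(x_t−x̄)(x_{t+2}−x̄) = -79.9008
Denominator Σ(x_t−x̄)² = 276.5455
r_2 = -79.9008 / 276.5455 = -0.289

-0.289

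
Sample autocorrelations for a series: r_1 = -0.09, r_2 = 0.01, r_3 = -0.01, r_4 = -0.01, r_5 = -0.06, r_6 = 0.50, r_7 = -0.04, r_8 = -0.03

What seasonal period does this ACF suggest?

The largest autocorrelation is r_6 = 0.50; the remaining lags stay at or below 0.01.
The dominant spike at lag 6 indicates a seasonal period of 6.

6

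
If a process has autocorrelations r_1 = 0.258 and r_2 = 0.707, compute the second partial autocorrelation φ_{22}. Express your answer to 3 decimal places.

0.686

φ_{22} = (r_2 − r_1²) / (1 − r_1²)
r_1² = (0.258)² = 0.066564
Numerator = 0.707 − 0.0666 = 0.6404; denominator = 1 − 0.0666 = 0.9334
φ_{22} = 0.6404 / 0.9334 = 0.686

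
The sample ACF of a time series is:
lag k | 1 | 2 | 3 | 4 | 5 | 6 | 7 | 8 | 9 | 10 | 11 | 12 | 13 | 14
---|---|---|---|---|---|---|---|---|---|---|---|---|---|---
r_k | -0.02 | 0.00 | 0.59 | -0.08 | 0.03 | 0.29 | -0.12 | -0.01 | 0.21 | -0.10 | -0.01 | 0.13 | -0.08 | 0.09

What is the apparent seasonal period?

3

The largest autocorrelation is r_3 = 0.59, with weaker echoes at lags 6 (0.29) and 9 (0.21); the remaining lags stay at or below 0.13.
The dominant spike at lag 3 indicates a seasonal period of 3.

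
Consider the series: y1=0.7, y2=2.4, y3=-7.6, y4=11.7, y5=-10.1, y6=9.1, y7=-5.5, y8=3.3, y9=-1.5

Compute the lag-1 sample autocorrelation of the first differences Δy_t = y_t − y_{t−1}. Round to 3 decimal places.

First differences Δy: 1.7, -10.0, 19.3, -21.8, 19.2, -14.6, 8.8, -4.8
Mean of differences = -0.2750
Numerator Σ(Δy_t−Δȳ)(Δy_{t+1}−Δȳ) = -1500.1681
Denominator Σ(Δy_t−Δȳ)² = 1632.2950
r_1(Δy) = -1500.1681 / 1632.2950 = -0.919

-0.919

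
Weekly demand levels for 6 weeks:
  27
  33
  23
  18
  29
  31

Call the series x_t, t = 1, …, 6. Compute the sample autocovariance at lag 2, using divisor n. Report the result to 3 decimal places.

Mean x̄ = (27 + 33 + 23 + 18 + 29 + 31)/6 = 26.8333
Deviations: 0.1667, 6.1667, -3.8333, -8.8333, 2.1667, 4.1667
Σ_{t=1}^{4}(x_t−x̄)(x_{t+2}−x̄) = -100.2222
γ_2 = -100.2222 / 6 = -16.704

-16.704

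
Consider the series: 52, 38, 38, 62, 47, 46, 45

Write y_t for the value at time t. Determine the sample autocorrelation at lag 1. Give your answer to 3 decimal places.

-0.234

Mean ȳ = (52 + 38 + 38 + 62 + 47 + 46 + 45)/7 = 46.8571
Deviations from mean: 5.1429, -8.8571, -8.8571, 15.1429, 0.1429, -0.8571, -1.8571
Numerator Σ_{t=1}^{6}(y_t−ȳ)(y_{t+1}−ȳ) = -97.5918
Denominator Σ(y_t−ȳ)² = 416.8571
r_1 = -97.5918 / 416.8571 = -0.234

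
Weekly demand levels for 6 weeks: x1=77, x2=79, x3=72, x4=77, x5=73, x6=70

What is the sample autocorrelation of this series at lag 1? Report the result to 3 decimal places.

Mean x̄ = (77 + 79 + 72 + 77 + 73 + 70)/6 = 74.6667
Deviations from mean: 2.3333, 4.3333, -2.6667, 2.3333, -1.6667, -4.6667
Σ(x_t−x̄)(x_{t+1}−x̄) = (10.1111) + (-11.5556) + (-6.2222) + (-3.8889) + (7.7778) = -3.7778
Denominator Σ(x_t−x̄)² = 61.3333
r_1 = -3.7778 / 61.3333 = -0.062

-0.062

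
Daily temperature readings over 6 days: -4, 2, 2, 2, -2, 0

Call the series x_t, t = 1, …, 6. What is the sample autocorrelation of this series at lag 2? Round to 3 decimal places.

-0.250

Mean x̄ = (-4 + 2 + 2 + 2 − 2 + 0)/6 = 0.0000
Numerator Σ_{t=1}^{4}(x_t−x̄)(x_{t+2}−x̄) = -8.0000
Denominator Σ(x_t−x̄)² = 32.0000
r_2 = -8.0000 / 32.0000 = -0.250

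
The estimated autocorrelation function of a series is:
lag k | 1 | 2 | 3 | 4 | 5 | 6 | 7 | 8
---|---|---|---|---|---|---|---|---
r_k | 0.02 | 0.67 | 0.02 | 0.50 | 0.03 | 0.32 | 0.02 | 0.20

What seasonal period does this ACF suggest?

The largest autocorrelation is r_2 = 0.67, with weaker echoes at lags 4 (0.50), 6 (0.32) and 8 (0.20); the remaining lags stay at or below 0.03.
The dominant spike at lag 2 indicates a seasonal period of 2.

2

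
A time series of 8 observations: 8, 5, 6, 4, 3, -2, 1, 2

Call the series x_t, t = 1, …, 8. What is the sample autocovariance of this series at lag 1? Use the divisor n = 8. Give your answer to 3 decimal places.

Mean x̄ = (8 + 5 + 6 + 4 + 3 − 2 + 1 + 2)/8 = 3.3750
Σ_{t=1}^{7}(x_t−x̄)(x_{t+1}−x̄) = 31.2344
γ_1 = 31.2344 / 8 = 3.904

3.904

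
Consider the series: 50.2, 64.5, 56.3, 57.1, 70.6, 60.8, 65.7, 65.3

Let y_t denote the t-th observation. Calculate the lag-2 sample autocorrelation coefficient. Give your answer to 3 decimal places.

0.123

Mean ȳ = (50.2 + 64.5 + 56.3 + 57.1 + 70.6 + 60.8 + 65.7 + 65.3)/8 = 61.3125
Deviations from mean: -11.1125, 3.1875, -5.0125, -4.2125, 9.2875, -0.5125, 4.3875, 3.9875
Σ(y_t−ȳ)(y_{t+2}−ȳ) = (55.7014) + (-13.4273) + (-46.5536) + (2.1589) + (40.7489) + (-2.0436) = 36.5847
Denominator Σ(y_t−ȳ)² = 298.1888
r_2 = 36.5847 / 298.1888 = 0.123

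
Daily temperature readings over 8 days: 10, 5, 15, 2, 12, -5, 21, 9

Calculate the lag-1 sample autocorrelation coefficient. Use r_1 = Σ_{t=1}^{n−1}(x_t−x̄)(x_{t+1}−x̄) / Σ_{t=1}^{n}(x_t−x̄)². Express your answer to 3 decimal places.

-0.673

Mean x̄ = (10 + 5 + 15 + 2 + 12 − 5 + 21 + 9)/8 = 8.6250
Σ(x_t−x̄)(x_{t+1}−x̄) = (-4.9844) + (-23.1094) + (-42.2344) + (-22.3594) + (-45.9844) + (-168.6094) + (4.6406) = -302.6406
Denominator Σ(x_t−x̄)² = 449.8750
r_1 = -302.6406 / 449.8750 = -0.673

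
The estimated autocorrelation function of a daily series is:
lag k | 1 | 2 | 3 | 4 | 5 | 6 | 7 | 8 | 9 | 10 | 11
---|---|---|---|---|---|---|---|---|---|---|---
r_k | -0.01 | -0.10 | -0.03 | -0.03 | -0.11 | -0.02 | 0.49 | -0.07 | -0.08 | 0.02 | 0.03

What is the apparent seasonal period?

The largest autocorrelation is r_7 = 0.49; the remaining lags stay at or below 0.03.
The dominant spike at lag 7 indicates a seasonal period of 7.

7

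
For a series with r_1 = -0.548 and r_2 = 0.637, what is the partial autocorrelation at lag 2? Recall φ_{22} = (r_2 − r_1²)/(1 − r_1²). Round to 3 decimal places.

φ_{22} = (r_2 − r_1²) / (1 − r_1²)
r_1² = (-0.548)² = 0.300304
Numerator = 0.637 − 0.3003 = 0.3367; denominator = 1 − 0.3003 = 0.6997
φ_{22} = 0.3367 / 0.6997 = 0.481

0.481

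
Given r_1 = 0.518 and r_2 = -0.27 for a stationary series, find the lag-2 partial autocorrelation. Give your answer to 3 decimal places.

-0.736

φ_{22} = (r_2 − r_1²) / (1 − r_1²)
r_1² = (0.518)² = 0.268324
Numerator = -0.27 − 0.2683 = -0.5383; denominator = 1 − 0.2683 = 0.7317
φ_{22} = -0.5383 / 0.7317 = -0.736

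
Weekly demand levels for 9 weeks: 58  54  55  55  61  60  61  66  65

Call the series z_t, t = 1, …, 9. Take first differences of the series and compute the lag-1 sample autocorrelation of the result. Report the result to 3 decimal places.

-0.297

First differences Δz: -4, 1, 0, 6, -1, 1, 5, -1
Mean of differences = 0.8750
Numerator Σ(Δz_t−Δz̄)(Δz_{t+1}−Δz̄) = -22.2656
Denominator Σ(Δz_t−Δz̄)² = 74.8750
r_1(Δz) = -22.2656 / 74.8750 = -0.297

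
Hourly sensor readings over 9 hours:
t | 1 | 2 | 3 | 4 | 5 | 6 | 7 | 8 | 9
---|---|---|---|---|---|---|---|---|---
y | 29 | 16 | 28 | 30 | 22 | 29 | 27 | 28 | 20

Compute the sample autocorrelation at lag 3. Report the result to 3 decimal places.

Mean ȳ = (29 + 16 + 28 + 30 + 22 + 29 + 27 + 28 + 20)/9 = 25.4444
Σ(y_t−ȳ)(y_{t+3}−ȳ) = (16.1975) + (32.5309) + (9.0864) + (7.0864) + (-8.8025) + (-19.3580) = 36.7407
Denominator Σ(y_t−ȳ)² = 192.2222
r_3 = 36.7407 / 192.2222 = 0.191

0.191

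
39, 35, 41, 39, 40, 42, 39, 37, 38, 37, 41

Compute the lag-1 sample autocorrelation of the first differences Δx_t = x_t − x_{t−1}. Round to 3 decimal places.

First differences Δx: -4, 6, -2, 1, 2, -3, -2, 1, -1, 4
Mean of differences = 0.2000
Numerator Σ(Δx_t−Δx̄)(Δx_{t+1}−Δx̄) = -43.4400
Denominator Σ(Δx_t−Δx̄)² = 91.6000
r_1(Δx) = -43.4400 / 91.6000 = -0.474

-0.474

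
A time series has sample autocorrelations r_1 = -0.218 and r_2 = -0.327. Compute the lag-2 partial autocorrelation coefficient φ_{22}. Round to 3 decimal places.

φ_{22} = (r_2 − r_1²) / (1 − r_1²)
r_1² = (-0.218)² = 0.047524
Numerator = -0.327 − 0.0475 = -0.3745; denominator = 1 − 0.0475 = 0.9525
φ_{22} = -0.3745 / 0.9525 = -0.393

-0.393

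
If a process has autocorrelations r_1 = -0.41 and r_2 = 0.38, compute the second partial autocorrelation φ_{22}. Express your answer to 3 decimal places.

0.255

φ_{22} = (r_2 − r_1²) / (1 − r_1²)
r_1² = (-0.41)² = 0.1681
Numerator = 0.38 − 0.1681 = 0.2119; denominator = 1 − 0.1681 = 0.8319
φ_{22} = 0.2119 / 0.8319 = 0.255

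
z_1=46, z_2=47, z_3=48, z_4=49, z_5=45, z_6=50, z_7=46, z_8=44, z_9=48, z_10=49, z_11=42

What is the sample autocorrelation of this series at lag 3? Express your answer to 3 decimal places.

Mean z̄ = (46 + 47 + 48 + 49 + 45 + 50 + 46 + 44 + 48 + 49 + 42)/11 = 46.7273
Numerator Σ_{t=1}^{8}(z_t−z̄)(z_{t+3}−z̄) = 20.5041
Denominator Σ(z_t−z̄)² = 58.1818
r_3 = 20.5041 / 58.1818 = 0.352

0.352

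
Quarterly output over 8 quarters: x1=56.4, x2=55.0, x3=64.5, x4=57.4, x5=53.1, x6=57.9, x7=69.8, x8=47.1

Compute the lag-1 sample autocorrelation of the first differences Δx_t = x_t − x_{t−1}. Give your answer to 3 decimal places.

-0.321

First differences Δx: -1.4, 9.5, -7.1, -4.3, 4.8, 11.9, -22.7
Mean of differences = -1.3286
Numerator Σ(Δx_t−Δx̄)(Δx_{t+1}−Δx̄) = -265.9722
Denominator Σ(Δx_t−Δx̄)² = 828.6943
r_1(Δx) = -265.9722 / 828.6943 = -0.321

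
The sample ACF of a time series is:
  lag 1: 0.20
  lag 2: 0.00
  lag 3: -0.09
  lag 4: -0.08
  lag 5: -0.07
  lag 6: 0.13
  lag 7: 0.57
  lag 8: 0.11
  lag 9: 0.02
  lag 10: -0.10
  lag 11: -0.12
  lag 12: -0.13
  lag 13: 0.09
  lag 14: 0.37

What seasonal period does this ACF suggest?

7

The largest autocorrelation is r_7 = 0.57, with a weaker echo at lag 14 (0.37); the remaining lags stay at or below 0.20. The elevated value at lag 1 (0.20), dropping to 0.00 at lag 2, reflects decaying short-term dependence rather than seasonality.
The dominant spike at lag 7 indicates a seasonal period of 7.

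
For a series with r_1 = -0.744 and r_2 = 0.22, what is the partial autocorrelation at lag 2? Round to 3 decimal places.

-0.747

φ_{22} = (r_2 − r_1²) / (1 − r_1²)
r_1² = (-0.744)² = 0.553536
Numerator = 0.22 − 0.5535 = -0.3335; denominator = 1 − 0.5535 = 0.4465
φ_{22} = -0.3335 / 0.4465 = -0.747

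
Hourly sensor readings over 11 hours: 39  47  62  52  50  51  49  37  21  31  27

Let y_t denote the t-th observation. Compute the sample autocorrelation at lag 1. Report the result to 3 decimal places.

Mean ȳ = (39 + 47 + 62 + 52 + 50 + 51 + 49 + 37 + 21 + 31 + 27)/11 = 42.3636
Numerator Σ_{t=1}^{10}(y_t−ȳ)(y_{t+1}−ȳ) = 957.8678
Denominator Σ(y_t−ȳ)² = 1538.5455
r_1 = 957.8678 / 1538.5455 = 0.623

0.623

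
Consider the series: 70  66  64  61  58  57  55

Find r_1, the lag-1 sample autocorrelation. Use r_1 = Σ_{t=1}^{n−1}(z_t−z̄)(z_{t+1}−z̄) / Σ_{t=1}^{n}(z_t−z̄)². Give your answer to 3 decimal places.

Mean z̄ = (70 + 66 + 64 + 61 + 58 + 57 + 55)/7 = 61.5714
Σ(z_t−z̄)(z_{t+1}−z̄) = (37.3265) + (10.7551) + (-1.3878) + (2.0408) + (16.3265) + (30.0408) = 95.1020
Denominator Σ(z_t−z̄)² = 173.7143
r_1 = 95.1020 / 173.7143 = 0.547

0.547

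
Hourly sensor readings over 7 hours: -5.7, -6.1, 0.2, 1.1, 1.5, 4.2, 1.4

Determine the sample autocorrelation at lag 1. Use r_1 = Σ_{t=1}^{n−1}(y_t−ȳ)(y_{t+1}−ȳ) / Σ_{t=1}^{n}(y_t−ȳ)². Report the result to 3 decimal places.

0.524

Mean ȳ = (-5.7 − 6.1 + 0.2 + 1.1 + 1.5 + 4.2 + 1.4)/7 = -0.4857
Σ(y_t−ȳ)(y_{t+1}−ȳ) = (29.2745) + (-3.8498) + (1.0873) + (3.1488) + (9.3045) + (8.8359) = 47.8012
Denominator Σ(y_t−ȳ)² = 91.1486
r_1 = 47.8012 / 91.1486 = 0.524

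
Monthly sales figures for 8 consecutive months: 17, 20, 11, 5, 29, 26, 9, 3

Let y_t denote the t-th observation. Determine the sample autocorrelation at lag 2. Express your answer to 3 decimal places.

-0.685

Mean ȳ = (17 + 20 + 11 + 5 + 29 + 26 + 9 + 3)/8 = 15.0000
Deviations from mean: 2.0000, 5.0000, -4.0000, -10.0000, 14.0000, 11.0000, -6.0000, -12.0000
Σ(y_t−ȳ)(y_{t+2}−ȳ) = (-8.0000) + (-50.0000) + (-56.0000) + (-110.0000) + (-84.0000) + (-132.0000) = -440.0000
Denominator Σ(y_t−ȳ)² = 642.0000
r_2 = -440.0000 / 642.0000 = -0.685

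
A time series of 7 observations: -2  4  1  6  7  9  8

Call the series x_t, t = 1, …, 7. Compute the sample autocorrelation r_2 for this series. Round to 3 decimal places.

Mean x̄ = (-2 + 4 + 1 + 6 + 7 + 9 + 8)/7 = 4.7143
Deviations from mean: -6.7143, -0.7143, -3.7143, 1.2857, 2.2857, 4.2857, 3.2857
Σ(x_t−x̄)(x_{t+2}−x̄) = (24.9388) + (-0.9184) + (-8.4898) + (5.5102) + (7.5102) = 28.5510
Denominator Σ(x_t−x̄)² = 95.4286
r_2 = 28.5510 / 95.4286 = 0.299

0.299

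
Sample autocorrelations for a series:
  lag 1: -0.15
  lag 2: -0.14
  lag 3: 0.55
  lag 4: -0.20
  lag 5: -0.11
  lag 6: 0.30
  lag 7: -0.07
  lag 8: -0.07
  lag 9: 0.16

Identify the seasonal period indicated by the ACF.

The largest autocorrelation is r_3 = 0.55, with weaker echoes at lags 6 (0.30) and 9 (0.16); the remaining lags stay at or below -0.07.
The dominant spike at lag 3 indicates a seasonal period of 3.

3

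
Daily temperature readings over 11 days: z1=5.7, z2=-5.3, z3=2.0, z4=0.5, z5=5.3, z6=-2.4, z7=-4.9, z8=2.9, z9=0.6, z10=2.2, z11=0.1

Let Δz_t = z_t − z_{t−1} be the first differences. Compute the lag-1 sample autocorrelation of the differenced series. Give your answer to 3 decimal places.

First differences Δz: -11.0, 7.3, -1.5, 4.8, -7.7, -2.5, 7.8, -2.3, 1.6, -2.1
Mean of differences = -0.5600
Numerator Σ(Δz_t−Δz̄)(Δz_{t+1}−Δz̄) = -156.7536
Denominator Σ(Δz_t−Δz̄)² = 335.0840
r_1(Δz) = -156.7536 / 335.0840 = -0.468

-0.468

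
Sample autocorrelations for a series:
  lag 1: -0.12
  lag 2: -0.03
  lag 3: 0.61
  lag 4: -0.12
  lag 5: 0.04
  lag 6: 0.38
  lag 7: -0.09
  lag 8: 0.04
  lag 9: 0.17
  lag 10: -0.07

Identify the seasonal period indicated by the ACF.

The largest autocorrelation is r_3 = 0.61, with weaker echoes at lags 6 (0.38) and 9 (0.17); the remaining lags stay at or below 0.04.
The dominant spike at lag 3 indicates a seasonal period of 3.

3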